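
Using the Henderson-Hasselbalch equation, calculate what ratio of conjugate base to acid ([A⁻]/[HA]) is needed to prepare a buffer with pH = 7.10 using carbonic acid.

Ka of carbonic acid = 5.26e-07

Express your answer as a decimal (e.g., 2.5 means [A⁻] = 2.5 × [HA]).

pKa = -log(5.26e-07) = 6.2790. pH = pKa + log([A⁻]/[HA]), so log([A⁻]/[HA]) = pH − pKa = 7.10 − 6.2790 = 0.8210. [A⁻]/[HA] = 10^(0.8210) = 6.62

[A⁻]/[HA] = 6.62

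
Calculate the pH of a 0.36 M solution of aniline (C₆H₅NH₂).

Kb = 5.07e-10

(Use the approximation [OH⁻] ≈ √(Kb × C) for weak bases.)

[OH⁻] = √(Kb × C) = √(5.07e-10 × 0.36) = 1.3510e-05. pOH = 4.87, pH = 14 - pOH

pH = 9.13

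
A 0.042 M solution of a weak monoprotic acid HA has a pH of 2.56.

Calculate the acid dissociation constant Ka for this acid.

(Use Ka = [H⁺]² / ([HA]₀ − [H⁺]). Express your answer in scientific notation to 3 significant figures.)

[H⁺] = 10^(−pH) = 10^(−2.56) = 2.754e-03 M. For HA ⇌ H⁺ + A⁻, Ka = [H⁺][A⁻]/[HA] = [H⁺]² / ([HA]₀ − [H⁺]) = (2.754e-03)² / (0.042 − 2.754e-03) = 1.93e-04.

K_a = 1.93e-04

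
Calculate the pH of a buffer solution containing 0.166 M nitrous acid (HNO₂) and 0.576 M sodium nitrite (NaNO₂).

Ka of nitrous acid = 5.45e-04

pKa = -log(5.45e-04) = 3.26. pH = pKa + log([A⁻]/[HA]) = 3.26 + log(0.576/0.166)

pH = 3.80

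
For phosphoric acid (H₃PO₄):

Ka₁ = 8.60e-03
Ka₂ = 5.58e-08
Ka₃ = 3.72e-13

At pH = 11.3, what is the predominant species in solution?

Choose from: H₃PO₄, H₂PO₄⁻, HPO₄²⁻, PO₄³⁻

pKa₁ = 2.07, pKa₂ = 7.25, pKa₃ = 12.43. For a polyprotic acid the predominant species crosses at each pKa: below pKa_n the protonated form dominates, above it the deprotonated form does. At pH = 11.3, the predominant species is HPO₄²⁻.

HPO₄²⁻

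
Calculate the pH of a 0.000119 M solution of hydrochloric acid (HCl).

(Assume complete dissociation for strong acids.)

[H⁺] = 0.000119 M for strong acid. pH = -log[H⁺] = -log(0.000119)

pH = 3.92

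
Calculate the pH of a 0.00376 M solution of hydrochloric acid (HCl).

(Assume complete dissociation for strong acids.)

[H⁺] = 0.00376 M for strong acid. pH = -log[H⁺] = -log(0.00376)

pH = 2.42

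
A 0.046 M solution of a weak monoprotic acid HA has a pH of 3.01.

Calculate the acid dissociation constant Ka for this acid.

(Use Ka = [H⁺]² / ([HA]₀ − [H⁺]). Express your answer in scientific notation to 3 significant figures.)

[H⁺] = 10^(−pH) = 10^(−3.01) = 9.772e-04 M. For HA ⇌ H⁺ + A⁻, Ka = [H⁺][A⁻]/[HA] = [H⁺]² / ([HA]₀ − [H⁺]) = (9.772e-04)² / (0.046 − 9.772e-04) = 2.12e-05.

K_a = 2.12e-05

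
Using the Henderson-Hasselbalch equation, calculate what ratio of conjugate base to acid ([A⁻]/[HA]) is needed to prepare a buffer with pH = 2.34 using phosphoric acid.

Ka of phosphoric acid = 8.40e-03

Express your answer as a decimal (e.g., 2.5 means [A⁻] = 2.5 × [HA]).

pKa = -log(8.40e-03) = 2.0757. pH = pKa + log([A⁻]/[HA]), so log([A⁻]/[HA]) = pH − pKa = 2.34 − 2.0757 = 0.2643. [A⁻]/[HA] = 10^(0.2643) = 1.84

[A⁻]/[HA] = 1.84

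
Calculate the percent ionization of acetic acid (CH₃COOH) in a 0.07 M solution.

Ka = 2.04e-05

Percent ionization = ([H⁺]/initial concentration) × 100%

Using Ka equilibrium: x² + Ka×x - Ka×C = 0. Solving: [H⁺] = 1.1848e-03. Percent = (1.1848e-03/0.07) × 100

Percent ionization = 1.69%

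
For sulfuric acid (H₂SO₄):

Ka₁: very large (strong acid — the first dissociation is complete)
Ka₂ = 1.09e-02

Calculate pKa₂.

pKa₂ = -log(Ka₂) = -log(1.09e-02) = 1.96.

pK_{a2} = 1.96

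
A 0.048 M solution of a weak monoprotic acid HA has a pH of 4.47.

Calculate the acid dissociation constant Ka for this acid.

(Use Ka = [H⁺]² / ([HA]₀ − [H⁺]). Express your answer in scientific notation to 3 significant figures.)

[H⁺] = 10^(−pH) = 10^(−4.47) = 3.388e-05 M. For HA ⇌ H⁺ + A⁻, Ka = [H⁺][A⁻]/[HA] = [H⁺]² / ([HA]₀ − [H⁺]) = (3.388e-05)² / (0.048 − 3.388e-05) = 2.39e-08.

K_a = 2.39e-08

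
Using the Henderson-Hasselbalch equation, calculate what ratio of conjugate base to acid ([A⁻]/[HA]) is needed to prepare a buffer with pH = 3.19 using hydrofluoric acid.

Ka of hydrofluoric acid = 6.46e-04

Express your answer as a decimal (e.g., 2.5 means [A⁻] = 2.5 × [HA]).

pKa = -log(6.46e-04) = 3.1898. pH = pKa + log([A⁻]/[HA]), so log([A⁻]/[HA]) = pH − pKa = 3.19 − 3.1898 = 0.0002. [A⁻]/[HA] = 10^(0.0002) = 1.00

[A⁻]/[HA] = 1.00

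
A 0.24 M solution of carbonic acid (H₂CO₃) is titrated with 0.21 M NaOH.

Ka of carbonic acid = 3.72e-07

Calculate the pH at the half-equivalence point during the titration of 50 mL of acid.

At half-equivalence [HA] = [A⁻], so Henderson-Hasselbalch gives pH = pKa = -log(3.72e-07) = 6.43.

pH = pKa = 6.43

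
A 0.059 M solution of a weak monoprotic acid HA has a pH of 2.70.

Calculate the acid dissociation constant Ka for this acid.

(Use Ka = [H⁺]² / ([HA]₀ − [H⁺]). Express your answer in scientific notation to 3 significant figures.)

[H⁺] = 10^(−pH) = 10^(−2.70) = 1.995e-03 M. For HA ⇌ H⁺ + A⁻, Ka = [H⁺][A⁻]/[HA] = [H⁺]² / ([HA]₀ − [H⁺]) = (1.995e-03)² / (0.059 − 1.995e-03) = 6.98e-05.

K_a = 6.98e-05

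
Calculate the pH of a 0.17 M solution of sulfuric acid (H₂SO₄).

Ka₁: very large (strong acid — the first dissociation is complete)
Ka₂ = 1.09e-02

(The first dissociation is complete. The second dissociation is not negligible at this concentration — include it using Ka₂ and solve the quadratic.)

First dissociation is complete: [H⁺]₀ = [HSO₄⁻]₀ = C = 0.17 M. Second dissociation HSO₄⁻ ⇌ H⁺ + SO₄²⁻: let x = [SO₄²⁻]. Ka₂ = (C + x)·x / (C − x) = 1.09e-02 → x² + (C + Ka₂)·x − Ka₂·C = 0 → x² + 0.18090·x − 1.853e-03 = 0. x = (−0.18090 + √(0.18090² + 4 × 1.853e-03)) / 2 = 9.7209e-03 M. [H⁺] = C + x = 0.17 + 9.7209e-03 = 1.7972e-01 M. pH = -log(1.7972e-01) = 0.75.

pH = 0.75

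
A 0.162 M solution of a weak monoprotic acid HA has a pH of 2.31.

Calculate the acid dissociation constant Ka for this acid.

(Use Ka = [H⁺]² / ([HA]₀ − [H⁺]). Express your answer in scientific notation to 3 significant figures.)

[H⁺] = 10^(−pH) = 10^(−2.31) = 4.898e-03 M. For HA ⇌ H⁺ + A⁻, Ka = [H⁺][A⁻]/[HA] = [H⁺]² / ([HA]₀ − [H⁺]) = (4.898e-03)² / (0.162 − 4.898e-03) = 1.53e-04.

K_a = 1.53e-04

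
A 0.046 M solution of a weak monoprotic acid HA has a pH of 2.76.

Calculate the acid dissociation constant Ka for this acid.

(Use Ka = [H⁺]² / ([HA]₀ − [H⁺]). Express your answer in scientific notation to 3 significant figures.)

[H⁺] = 10^(−pH) = 10^(−2.76) = 1.738e-03 M. For HA ⇌ H⁺ + A⁻, Ka = [H⁺][A⁻]/[HA] = [H⁺]² / ([HA]₀ − [H⁺]) = (1.738e-03)² / (0.046 − 1.738e-03) = 6.82e-05.

K_a = 6.82e-05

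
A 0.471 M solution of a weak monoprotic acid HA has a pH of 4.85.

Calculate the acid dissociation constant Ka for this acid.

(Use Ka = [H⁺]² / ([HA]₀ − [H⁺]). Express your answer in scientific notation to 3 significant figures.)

[H⁺] = 10^(−pH) = 10^(−4.85) = 1.413e-05 M. For HA ⇌ H⁺ + A⁻, Ka = [H⁺][A⁻]/[HA] = [H⁺]² / ([HA]₀ − [H⁺]) = (1.413e-05)² / (0.471 − 1.413e-05) = 4.24e-10.

K_a = 4.24e-10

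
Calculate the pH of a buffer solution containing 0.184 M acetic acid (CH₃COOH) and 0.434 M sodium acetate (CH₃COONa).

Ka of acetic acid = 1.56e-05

pKa = -log(1.56e-05) = 4.81. pH = pKa + log([A⁻]/[HA]) = 4.81 + log(0.434/0.184)

pH = 5.18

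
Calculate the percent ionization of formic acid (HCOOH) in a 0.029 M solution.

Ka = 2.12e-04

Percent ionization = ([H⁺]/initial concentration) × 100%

Using Ka equilibrium: x² + Ka×x - Ka×C = 0. Solving: [H⁺] = 2.3758e-03. Percent = (2.3758e-03/0.029) × 100

Percent ionization = 8.19%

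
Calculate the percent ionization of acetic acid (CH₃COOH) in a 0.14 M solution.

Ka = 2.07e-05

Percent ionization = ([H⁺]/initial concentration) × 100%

Using Ka equilibrium: x² + Ka×x - Ka×C = 0. Solving: [H⁺] = 1.6920e-03. Percent = (1.6920e-03/0.14) × 100

Percent ionization = 1.21%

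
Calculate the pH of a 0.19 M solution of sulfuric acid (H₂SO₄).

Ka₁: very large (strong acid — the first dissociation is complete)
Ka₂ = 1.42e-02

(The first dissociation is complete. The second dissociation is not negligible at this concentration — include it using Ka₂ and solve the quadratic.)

First dissociation is complete: [H⁺]₀ = [HSO₄⁻]₀ = C = 0.19 M. Second dissociation HSO₄⁻ ⇌ H⁺ + SO₄²⁻: let x = [SO₄²⁻]. Ka₂ = (C + x)·x / (C − x) = 1.42e-02 → x² + (C + Ka₂)·x − Ka₂·C = 0 → x² + 0.20420·x − 2.698e-03 = 0. x = (−0.20420 + √(0.20420² + 4 × 2.698e-03)) / 2 = 1.2453e-02 M. [H⁺] = C + x = 0.19 + 1.2453e-02 = 2.0245e-01 M. pH = -log(2.0245e-01) = 0.69.

pH = 0.69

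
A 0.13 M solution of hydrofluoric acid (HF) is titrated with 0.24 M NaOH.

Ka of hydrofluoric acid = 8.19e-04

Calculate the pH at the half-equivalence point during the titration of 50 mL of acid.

At half-equivalence [HA] = [A⁻], so Henderson-Hasselbalch gives pH = pKa = -log(8.19e-04) = 3.09.

pH = pKa = 3.09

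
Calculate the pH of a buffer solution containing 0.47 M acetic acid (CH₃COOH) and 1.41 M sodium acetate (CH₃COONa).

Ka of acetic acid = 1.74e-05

pKa = -log(1.74e-05) = 4.76. pH = pKa + log([A⁻]/[HA]) = 4.76 + log(1.41/0.47)

pH = 5.24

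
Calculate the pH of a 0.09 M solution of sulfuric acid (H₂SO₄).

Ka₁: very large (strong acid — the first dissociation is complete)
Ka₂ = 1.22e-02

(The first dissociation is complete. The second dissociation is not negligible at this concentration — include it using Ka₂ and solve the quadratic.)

First dissociation is complete: [H⁺]₀ = [HSO₄⁻]₀ = C = 0.09 M. Second dissociation HSO₄⁻ ⇌ H⁺ + SO₄²⁻: let x = [SO₄²⁻]. Ka₂ = (C + x)·x / (C − x) = 1.22e-02 → x² + (C + Ka₂)·x − Ka₂·C = 0 → x² + 0.10220·x − 1.098e-03 = 0. x = (−0.10220 + √(0.10220² + 4 × 1.098e-03)) / 2 = 9.8033e-03 M. [H⁺] = C + x = 0.09 + 9.8033e-03 = 9.9803e-02 M. pH = -log(9.9803e-02) = 1.00.

pH = 1.00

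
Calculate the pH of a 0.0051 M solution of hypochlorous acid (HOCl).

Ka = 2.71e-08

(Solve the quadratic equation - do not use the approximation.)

x² + Ka×x - Ka×C = 0. Using quadratic formula: [H⁺] = 1.1743e-05

pH = 4.93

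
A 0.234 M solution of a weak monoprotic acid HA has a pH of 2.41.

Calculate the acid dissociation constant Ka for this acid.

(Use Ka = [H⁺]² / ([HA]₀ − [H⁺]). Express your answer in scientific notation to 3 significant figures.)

[H⁺] = 10^(−pH) = 10^(−2.41) = 3.890e-03 M. For HA ⇌ H⁺ + A⁻, Ka = [H⁺][A⁻]/[HA] = [H⁺]² / ([HA]₀ − [H⁺]) = (3.890e-03)² / (0.234 − 3.890e-03) = 6.58e-05.

K_a = 6.58e-05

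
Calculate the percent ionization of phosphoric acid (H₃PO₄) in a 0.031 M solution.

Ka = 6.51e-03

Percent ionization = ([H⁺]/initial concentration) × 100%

Using Ka equilibrium: x² + Ka×x - Ka×C = 0. Solving: [H⁺] = 1.1319e-02. Percent = (1.1319e-02/0.031) × 100

Percent ionization = 36.5%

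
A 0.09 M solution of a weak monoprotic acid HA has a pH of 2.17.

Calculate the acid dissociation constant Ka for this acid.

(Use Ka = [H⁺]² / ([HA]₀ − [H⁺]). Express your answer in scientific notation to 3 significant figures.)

[H⁺] = 10^(−pH) = 10^(−2.17) = 6.761e-03 M. For HA ⇌ H⁺ + A⁻, Ka = [H⁺][A⁻]/[HA] = [H⁺]² / ([HA]₀ − [H⁺]) = (6.761e-03)² / (0.09 − 6.761e-03) = 5.49e-04.

K_a = 5.49e-04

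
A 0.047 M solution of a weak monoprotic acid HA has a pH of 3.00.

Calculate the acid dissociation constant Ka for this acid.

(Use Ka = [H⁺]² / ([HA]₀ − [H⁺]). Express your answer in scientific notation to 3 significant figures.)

[H⁺] = 10^(−pH) = 10^(−3.00) = 1.000e-03 M. For HA ⇌ H⁺ + A⁻, Ka = [H⁺][A⁻]/[HA] = [H⁺]² / ([HA]₀ − [H⁺]) = (1.000e-03)² / (0.047 − 1.000e-03) = 2.17e-05.

K_a = 2.17e-05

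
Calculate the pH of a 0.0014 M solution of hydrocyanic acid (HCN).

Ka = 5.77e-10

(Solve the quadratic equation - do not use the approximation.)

x² + Ka×x - Ka×C = 0. Using quadratic formula: [H⁺] = 8.9849e-07

pH = 6.05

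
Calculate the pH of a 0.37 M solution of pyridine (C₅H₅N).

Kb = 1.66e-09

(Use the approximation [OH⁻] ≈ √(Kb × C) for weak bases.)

[OH⁻] = √(Kb × C) = √(1.66e-09 × 0.37) = 2.4783e-05. pOH = 4.61, pH = 14 - pOH

pH = 9.39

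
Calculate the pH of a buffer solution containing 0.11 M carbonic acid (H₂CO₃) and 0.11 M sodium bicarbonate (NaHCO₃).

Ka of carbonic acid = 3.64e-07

pKa = -log(3.64e-07) = 6.44. pH = pKa + log([A⁻]/[HA]) = 6.44 + log(0.11/0.11)

pH = 6.44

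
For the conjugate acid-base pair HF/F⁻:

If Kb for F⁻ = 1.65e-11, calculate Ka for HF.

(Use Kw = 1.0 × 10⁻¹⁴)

For a conjugate pair Ka × Kb = Kw, so Ka = Kw/Kb = 1.0 × 10⁻¹⁴ / 1.65e-11 = 6.06e-04.

K_a = 6.06e-04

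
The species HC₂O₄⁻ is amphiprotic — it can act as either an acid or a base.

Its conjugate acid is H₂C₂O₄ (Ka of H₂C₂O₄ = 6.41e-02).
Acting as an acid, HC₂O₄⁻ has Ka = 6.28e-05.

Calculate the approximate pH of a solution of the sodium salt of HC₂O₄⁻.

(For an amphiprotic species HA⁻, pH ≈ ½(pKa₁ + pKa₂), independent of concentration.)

pKa₁ = -log(6.41e-02) = 1.19; pKa₂ = -log(6.28e-05) = 4.20. For an amphiprotic species, pH ≈ ½(pKa₁ + pKa₂) = ½(1.19 + 4.20) = 2.70.

pH = 2.70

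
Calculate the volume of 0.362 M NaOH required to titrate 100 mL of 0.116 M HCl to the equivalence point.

At equivalence: moles acid = moles base. moles HCl = 0.116 × 100/1000 = 0.0116 mol. V_base = moles / 0.362 × 1000 = 32.0 mL.

V_{base} = 32.0 mL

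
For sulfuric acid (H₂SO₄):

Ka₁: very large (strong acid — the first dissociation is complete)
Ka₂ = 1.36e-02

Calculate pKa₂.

pKa₂ = -log(Ka₂) = -log(1.36e-02) = 1.87.

pK_{a2} = 1.87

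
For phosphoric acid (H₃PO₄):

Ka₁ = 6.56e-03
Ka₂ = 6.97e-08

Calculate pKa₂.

pKa₂ = -log(Ka₂) = -log(6.97e-08) = 7.16.

pK_{a2} = 7.16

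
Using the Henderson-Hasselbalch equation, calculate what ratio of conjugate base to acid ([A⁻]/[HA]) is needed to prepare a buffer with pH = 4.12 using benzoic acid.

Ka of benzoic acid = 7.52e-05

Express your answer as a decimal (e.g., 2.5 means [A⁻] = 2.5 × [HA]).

pKa = -log(7.52e-05) = 4.1238. pH = pKa + log([A⁻]/[HA]), so log([A⁻]/[HA]) = pH − pKa = 4.12 − 4.1238 = -0.0038. [A⁻]/[HA] = 10^(-0.0038) = 0.991

[A⁻]/[HA] = 0.991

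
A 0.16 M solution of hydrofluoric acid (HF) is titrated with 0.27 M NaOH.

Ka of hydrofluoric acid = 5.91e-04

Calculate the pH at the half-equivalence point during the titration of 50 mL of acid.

At half-equivalence [HA] = [A⁻], so Henderson-Hasselbalch gives pH = pKa = -log(5.91e-04) = 3.23.

pH = pKa = 3.23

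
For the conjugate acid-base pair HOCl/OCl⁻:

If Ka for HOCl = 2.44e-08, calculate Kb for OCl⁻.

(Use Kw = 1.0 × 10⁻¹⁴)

For a conjugate pair Ka × Kb = Kw, so Kb = Kw/Ka = 1.0 × 10⁻¹⁴ / 2.44e-08 = 4.10e-07.

K_b = 4.10e-07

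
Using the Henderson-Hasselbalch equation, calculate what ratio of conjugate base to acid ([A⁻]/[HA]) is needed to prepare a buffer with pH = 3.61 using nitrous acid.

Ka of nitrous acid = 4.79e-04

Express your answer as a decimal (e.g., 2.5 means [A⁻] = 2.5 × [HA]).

pKa = -log(4.79e-04) = 3.3197. pH = pKa + log([A⁻]/[HA]), so log([A⁻]/[HA]) = pH − pKa = 3.61 − 3.3197 = 0.2903. [A⁻]/[HA] = 10^(0.2903) = 1.95

[A⁻]/[HA] = 1.95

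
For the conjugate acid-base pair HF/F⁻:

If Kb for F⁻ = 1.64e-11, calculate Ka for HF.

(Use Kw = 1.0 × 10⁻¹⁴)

For a conjugate pair Ka × Kb = Kw, so Ka = Kw/Kb = 1.0 × 10⁻¹⁴ / 1.64e-11 = 6.10e-04.

K_a = 6.10e-04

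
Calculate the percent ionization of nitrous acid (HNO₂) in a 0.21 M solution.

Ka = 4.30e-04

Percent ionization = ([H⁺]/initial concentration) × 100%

Using Ka equilibrium: x² + Ka×x - Ka×C = 0. Solving: [H⁺] = 9.2901e-03. Percent = (9.2901e-03/0.21) × 100

Percent ionization = 4.42%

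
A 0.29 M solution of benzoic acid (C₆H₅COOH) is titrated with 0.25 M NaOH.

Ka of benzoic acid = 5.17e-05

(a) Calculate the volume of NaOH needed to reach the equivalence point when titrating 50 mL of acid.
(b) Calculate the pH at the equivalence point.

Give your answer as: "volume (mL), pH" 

moles acid = 0.29 × 50/1000 = 0.0145 mol; V_base = moles/0.25 × 1000 = 58.0 mL. At equivalence only the conjugate base is present: [A⁻] = 0.0145/0.108 = 1.3426e-01 M. Kb = Kw/Ka = 1.93e-10; [OH⁻] = √(Kb × [A⁻]) = 5.0960e-06; pOH = 5.29; pH = 14 - pOH = 8.71.

V = 58.0 mL, pH = 8.71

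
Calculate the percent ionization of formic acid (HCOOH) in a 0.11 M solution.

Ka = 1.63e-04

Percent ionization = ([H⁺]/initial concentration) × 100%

Using Ka equilibrium: x² + Ka×x - Ka×C = 0. Solving: [H⁺] = 4.1537e-03. Percent = (4.1537e-03/0.11) × 100

Percent ionization = 3.78%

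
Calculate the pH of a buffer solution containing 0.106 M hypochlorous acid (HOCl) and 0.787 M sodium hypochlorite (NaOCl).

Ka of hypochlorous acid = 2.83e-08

pKa = -log(2.83e-08) = 7.55. pH = pKa + log([A⁻]/[HA]) = 7.55 + log(0.787/0.106)

pH = 8.42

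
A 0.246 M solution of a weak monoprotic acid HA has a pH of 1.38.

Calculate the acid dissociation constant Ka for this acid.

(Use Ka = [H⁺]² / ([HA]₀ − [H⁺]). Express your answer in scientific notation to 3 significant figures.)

[H⁺] = 10^(−pH) = 10^(−1.38) = 4.169e-02 M. For HA ⇌ H⁺ + A⁻, Ka = [H⁺][A⁻]/[HA] = [H⁺]² / ([HA]₀ − [H⁺]) = (4.169e-02)² / (0.246 − 4.169e-02) = 8.51e-03.

K_a = 8.51e-03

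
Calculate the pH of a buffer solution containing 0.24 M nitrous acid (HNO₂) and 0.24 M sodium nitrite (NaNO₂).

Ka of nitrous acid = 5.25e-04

pKa = -log(5.25e-04) = 3.28. pH = pKa + log([A⁻]/[HA]) = 3.28 + log(0.24/0.24)

pH = 3.28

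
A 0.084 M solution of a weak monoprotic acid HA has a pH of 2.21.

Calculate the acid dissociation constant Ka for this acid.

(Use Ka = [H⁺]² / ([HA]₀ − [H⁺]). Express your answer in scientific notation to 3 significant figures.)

[H⁺] = 10^(−pH) = 10^(−2.21) = 6.166e-03 M. For HA ⇌ H⁺ + A⁻, Ka = [H⁺][A⁻]/[HA] = [H⁺]² / ([HA]₀ − [H⁺]) = (6.166e-03)² / (0.084 − 6.166e-03) = 4.88e-04.

K_a = 4.88e-04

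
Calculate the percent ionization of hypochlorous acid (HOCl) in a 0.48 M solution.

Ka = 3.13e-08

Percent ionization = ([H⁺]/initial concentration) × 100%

Using Ka equilibrium: x² + Ka×x - Ka×C = 0. Solving: [H⁺] = 1.2256e-04. Percent = (1.2256e-04/0.48) × 100

Percent ionization = 0.0255%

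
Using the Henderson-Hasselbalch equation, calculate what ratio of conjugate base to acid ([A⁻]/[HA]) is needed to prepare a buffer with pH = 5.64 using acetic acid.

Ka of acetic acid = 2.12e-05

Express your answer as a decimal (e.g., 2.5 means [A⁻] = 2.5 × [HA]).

pKa = -log(2.12e-05) = 4.6737. pH = pKa + log([A⁻]/[HA]), so log([A⁻]/[HA]) = pH − pKa = 5.64 − 4.6737 = 0.9663. [A⁻]/[HA] = 10^(0.9663) = 9.25

[A⁻]/[HA] = 9.25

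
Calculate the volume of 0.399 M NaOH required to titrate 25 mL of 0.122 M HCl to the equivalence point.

At equivalence: moles acid = moles base. moles HCl = 0.122 × 25/1000 = 0.00305 mol. V_base = moles / 0.399 × 1000 = 7.6 mL.

V_{base} = 7.6 mL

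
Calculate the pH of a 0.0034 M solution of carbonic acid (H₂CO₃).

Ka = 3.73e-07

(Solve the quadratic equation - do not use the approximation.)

x² + Ka×x - Ka×C = 0. Using quadratic formula: [H⁺] = 3.5426e-05

pH = 4.45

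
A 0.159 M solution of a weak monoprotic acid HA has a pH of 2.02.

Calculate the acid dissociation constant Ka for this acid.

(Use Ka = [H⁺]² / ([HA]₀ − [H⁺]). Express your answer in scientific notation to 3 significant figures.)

[H⁺] = 10^(−pH) = 10^(−2.02) = 9.550e-03 M. For HA ⇌ H⁺ + A⁻, Ka = [H⁺][A⁻]/[HA] = [H⁺]² / ([HA]₀ − [H⁺]) = (9.550e-03)² / (0.159 − 9.550e-03) = 6.10e-04.

K_a = 6.10e-04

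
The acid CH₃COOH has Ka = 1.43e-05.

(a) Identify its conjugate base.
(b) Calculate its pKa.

(a) The conjugate base is formed by removing one H⁺ from CH₃COOH, giving CH₃COO⁻. (b) pKa = -log(Ka) = -log(1.43e-05) = 4.84.

Conjugate base: CH₃COO⁻; pK_a = 4.84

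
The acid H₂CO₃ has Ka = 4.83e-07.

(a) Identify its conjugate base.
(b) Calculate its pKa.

(a) The conjugate base is formed by removing one H⁺ from H₂CO₃, giving HCO₃⁻. (b) pKa = -log(Ka) = -log(4.83e-07) = 6.32.

Conjugate base: HCO₃⁻; pK_a = 6.32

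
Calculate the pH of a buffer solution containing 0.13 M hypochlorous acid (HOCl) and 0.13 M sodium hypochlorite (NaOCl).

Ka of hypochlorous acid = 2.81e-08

pKa = -log(2.81e-08) = 7.55. pH = pKa + log([A⁻]/[HA]) = 7.55 + log(0.13/0.13)

pH = 7.55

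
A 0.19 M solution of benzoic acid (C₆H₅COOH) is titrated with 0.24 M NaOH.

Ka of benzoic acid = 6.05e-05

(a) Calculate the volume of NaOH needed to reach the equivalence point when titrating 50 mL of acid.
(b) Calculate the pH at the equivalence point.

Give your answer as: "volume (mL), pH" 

moles acid = 0.19 × 50/1000 = 0.0095 mol; V_base = moles/0.24 × 1000 = 39.6 mL. At equivalence only the conjugate base is present: [A⁻] = 0.0095/0.090 = 1.0605e-01 M. Kb = Kw/Ka = 1.65e-10; [OH⁻] = √(Kb × [A⁻]) = 4.1867e-06; pOH = 5.38; pH = 14 - pOH = 8.62.

V = 39.6 mL, pH = 8.62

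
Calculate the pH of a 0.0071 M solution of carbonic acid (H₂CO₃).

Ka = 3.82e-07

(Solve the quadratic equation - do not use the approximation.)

x² + Ka×x - Ka×C = 0. Using quadratic formula: [H⁺] = 5.1888e-05

pH = 4.28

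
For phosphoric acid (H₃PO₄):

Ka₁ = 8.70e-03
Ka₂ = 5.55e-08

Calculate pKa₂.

pKa₂ = -log(Ka₂) = -log(5.55e-08) = 7.26.

pK_{a2} = 7.26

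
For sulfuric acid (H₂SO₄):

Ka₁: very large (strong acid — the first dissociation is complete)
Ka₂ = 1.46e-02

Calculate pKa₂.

pKa₂ = -log(Ka₂) = -log(1.46e-02) = 1.84.

pK_{a2} = 1.84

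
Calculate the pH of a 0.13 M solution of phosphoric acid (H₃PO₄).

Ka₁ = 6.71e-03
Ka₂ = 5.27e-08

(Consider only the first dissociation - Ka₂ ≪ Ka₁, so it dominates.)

First dissociation dominates. From Ka₁ = [H⁺][HA⁻]/[H₂A], x² + Ka₁·x − Ka₁·C = 0 with C = 0.13 M and Ka₁ = 6.71e-03. Solving: [H⁺] = (−Ka₁ + √(Ka₁² + 4·Ka₁·C)) / 2 = 2.6370e-02 M. pH = -log(2.6370e-02) = 1.58.

pH = 1.58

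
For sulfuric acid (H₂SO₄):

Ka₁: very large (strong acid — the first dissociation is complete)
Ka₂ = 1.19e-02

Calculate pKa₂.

pKa₂ = -log(Ka₂) = -log(1.19e-02) = 1.92.

pK_{a2} = 1.92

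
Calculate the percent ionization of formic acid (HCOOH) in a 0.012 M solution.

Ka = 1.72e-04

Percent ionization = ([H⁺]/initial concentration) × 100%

Using Ka equilibrium: x² + Ka×x - Ka×C = 0. Solving: [H⁺] = 1.3532e-03. Percent = (1.3532e-03/0.012) × 100

Percent ionization = 11.3%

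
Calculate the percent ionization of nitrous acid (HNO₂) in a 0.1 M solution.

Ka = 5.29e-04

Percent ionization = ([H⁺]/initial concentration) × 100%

Using Ka equilibrium: x² + Ka×x - Ka×C = 0. Solving: [H⁺] = 7.0135e-03. Percent = (7.0135e-03/0.1) × 100

Percent ionization = 7.01%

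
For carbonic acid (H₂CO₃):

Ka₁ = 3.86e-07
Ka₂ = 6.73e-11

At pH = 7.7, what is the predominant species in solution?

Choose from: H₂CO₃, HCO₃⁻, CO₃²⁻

pKa₁ = 6.41, pKa₂ = 10.17. For a polyprotic acid the predominant species crosses at each pKa: below pKa_n the protonated form dominates, above it the deprotonated form does. At pH = 7.7, the predominant species is HCO₃⁻.

HCO₃⁻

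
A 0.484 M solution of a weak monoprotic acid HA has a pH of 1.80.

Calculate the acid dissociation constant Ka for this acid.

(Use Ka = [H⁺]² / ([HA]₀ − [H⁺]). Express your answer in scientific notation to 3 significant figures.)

[H⁺] = 10^(−pH) = 10^(−1.80) = 1.585e-02 M. For HA ⇌ H⁺ + A⁻, Ka = [H⁺][A⁻]/[HA] = [H⁺]² / ([HA]₀ − [H⁺]) = (1.585e-02)² / (0.484 − 1.585e-02) = 5.37e-04.

K_a = 5.37e-04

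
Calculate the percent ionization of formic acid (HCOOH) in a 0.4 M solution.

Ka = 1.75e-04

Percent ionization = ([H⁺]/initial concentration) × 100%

Using Ka equilibrium: x² + Ka×x - Ka×C = 0. Solving: [H⁺] = 8.2796e-03. Percent = (8.2796e-03/0.4) × 100

Percent ionization = 2.07%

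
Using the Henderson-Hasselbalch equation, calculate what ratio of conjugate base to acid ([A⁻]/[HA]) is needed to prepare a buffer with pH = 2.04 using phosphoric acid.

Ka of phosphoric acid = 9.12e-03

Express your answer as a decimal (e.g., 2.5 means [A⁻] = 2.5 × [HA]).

pKa = -log(9.12e-03) = 2.0400. pH = pKa + log([A⁻]/[HA]), so log([A⁻]/[HA]) = pH − pKa = 2.04 − 2.0400 = -0.0000. [A⁻]/[HA] = 10^(-0.0000) = 1.00

[A⁻]/[HA] = 1.00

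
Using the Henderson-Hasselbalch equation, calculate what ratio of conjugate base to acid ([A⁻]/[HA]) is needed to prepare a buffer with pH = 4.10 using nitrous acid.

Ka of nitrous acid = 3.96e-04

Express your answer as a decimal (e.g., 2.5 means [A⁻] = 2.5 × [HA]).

pKa = -log(3.96e-04) = 3.4023. pH = pKa + log([A⁻]/[HA]), so log([A⁻]/[HA]) = pH − pKa = 4.10 − 3.4023 = 0.6977. [A⁻]/[HA] = 10^(0.6977) = 4.99

[A⁻]/[HA] = 4.99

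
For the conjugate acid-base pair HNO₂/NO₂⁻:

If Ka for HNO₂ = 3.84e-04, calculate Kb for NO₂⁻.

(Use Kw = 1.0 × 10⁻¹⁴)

For a conjugate pair Ka × Kb = Kw, so Kb = Kw/Ka = 1.0 × 10⁻¹⁴ / 3.84e-04 = 2.60e-11.

K_b = 2.60e-11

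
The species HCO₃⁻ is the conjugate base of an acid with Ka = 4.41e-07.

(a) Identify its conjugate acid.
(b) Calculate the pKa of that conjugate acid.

(a) The conjugate acid is formed by adding one H⁺ to HCO₃⁻, giving H₂CO₃. (b) pKa = -log(Ka) = -log(4.41e-07) = 6.36.

Conjugate acid: H₂CO₃; pK_a = 6.36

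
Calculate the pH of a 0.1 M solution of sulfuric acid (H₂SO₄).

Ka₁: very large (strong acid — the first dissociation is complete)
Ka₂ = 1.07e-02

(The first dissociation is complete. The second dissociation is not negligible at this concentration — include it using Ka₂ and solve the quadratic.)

First dissociation is complete: [H⁺]₀ = [HSO₄⁻]₀ = C = 0.1 M. Second dissociation HSO₄⁻ ⇌ H⁺ + SO₄²⁻: let x = [SO₄²⁻]. Ka₂ = (C + x)·x / (C − x) = 1.07e-02 → x² + (C + Ka₂)·x − Ka₂·C = 0 → x² + 0.11070·x − 1.070e-03 = 0. x = (−0.11070 + √(0.11070² + 4 × 1.070e-03)) / 2 = 8.9433e-03 M. [H⁺] = C + x = 0.1 + 8.9433e-03 = 1.0894e-01 M. pH = -log(1.0894e-01) = 0.96.

pH = 0.96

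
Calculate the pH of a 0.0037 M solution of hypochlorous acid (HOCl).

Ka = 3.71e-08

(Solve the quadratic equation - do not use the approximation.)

x² + Ka×x - Ka×C = 0. Using quadratic formula: [H⁺] = 1.1698e-05

pH = 4.93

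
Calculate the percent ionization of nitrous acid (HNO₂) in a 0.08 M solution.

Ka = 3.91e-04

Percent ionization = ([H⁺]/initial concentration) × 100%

Using Ka equilibrium: x² + Ka×x - Ka×C = 0. Solving: [H⁺] = 5.4008e-03. Percent = (5.4008e-03/0.08) × 100

Percent ionization = 6.75%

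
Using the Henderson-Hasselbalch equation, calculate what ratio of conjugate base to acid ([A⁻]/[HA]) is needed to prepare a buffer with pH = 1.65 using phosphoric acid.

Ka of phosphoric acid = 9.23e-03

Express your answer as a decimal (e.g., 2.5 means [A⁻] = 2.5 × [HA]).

pKa = -log(9.23e-03) = 2.0348. pH = pKa + log([A⁻]/[HA]), so log([A⁻]/[HA]) = pH − pKa = 1.65 − 2.0348 = -0.3848. [A⁻]/[HA] = 10^(-0.3848) = 0.412

[A⁻]/[HA] = 0.412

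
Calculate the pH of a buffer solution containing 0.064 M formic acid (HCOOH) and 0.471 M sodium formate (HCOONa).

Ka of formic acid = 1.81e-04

pKa = -log(1.81e-04) = 3.74. pH = pKa + log([A⁻]/[HA]) = 3.74 + log(0.471/0.064)

pH = 4.61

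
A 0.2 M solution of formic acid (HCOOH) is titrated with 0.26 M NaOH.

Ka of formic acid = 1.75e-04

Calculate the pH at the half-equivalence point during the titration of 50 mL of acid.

At half-equivalence [HA] = [A⁻], so Henderson-Hasselbalch gives pH = pKa = -log(1.75e-04) = 3.76.

pH = pKa = 3.76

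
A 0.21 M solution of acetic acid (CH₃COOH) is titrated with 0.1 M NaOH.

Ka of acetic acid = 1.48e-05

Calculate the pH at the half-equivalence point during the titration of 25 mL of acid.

At half-equivalence [HA] = [A⁻], so Henderson-Hasselbalch gives pH = pKa = -log(1.48e-05) = 4.83.

pH = pKa = 4.83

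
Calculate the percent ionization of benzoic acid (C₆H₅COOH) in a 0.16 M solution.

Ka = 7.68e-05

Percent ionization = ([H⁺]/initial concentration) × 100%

Using Ka equilibrium: x² + Ka×x - Ka×C = 0. Solving: [H⁺] = 3.4672e-03. Percent = (3.4672e-03/0.16) × 100

Percent ionization = 2.17%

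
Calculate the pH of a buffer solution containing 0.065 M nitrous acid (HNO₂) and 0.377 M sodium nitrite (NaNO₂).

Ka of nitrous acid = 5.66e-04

pKa = -log(5.66e-04) = 3.25. pH = pKa + log([A⁻]/[HA]) = 3.25 + log(0.377/0.065)

pH = 4.01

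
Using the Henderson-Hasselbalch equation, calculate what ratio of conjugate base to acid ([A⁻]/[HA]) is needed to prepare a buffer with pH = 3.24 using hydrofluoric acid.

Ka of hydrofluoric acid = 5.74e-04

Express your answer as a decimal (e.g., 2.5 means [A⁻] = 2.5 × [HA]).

pKa = -log(5.74e-04) = 3.2411. pH = pKa + log([A⁻]/[HA]), so log([A⁻]/[HA]) = pH − pKa = 3.24 − 3.2411 = -0.0011. [A⁻]/[HA] = 10^(-0.0011) = 0.997

[A⁻]/[HA] = 0.997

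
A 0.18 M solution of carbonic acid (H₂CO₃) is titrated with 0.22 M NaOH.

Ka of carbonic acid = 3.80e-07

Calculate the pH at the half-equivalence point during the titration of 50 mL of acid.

At half-equivalence [HA] = [A⁻], so Henderson-Hasselbalch gives pH = pKa = -log(3.80e-07) = 6.42.

pH = pKa = 6.42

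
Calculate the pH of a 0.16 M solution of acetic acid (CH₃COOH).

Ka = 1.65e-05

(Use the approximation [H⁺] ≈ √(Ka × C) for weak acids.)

[H⁺] = √(Ka × C) = √(1.65e-05 × 0.16) = 1.6248e-03. pH = -log(1.6248e-03)

pH = 2.79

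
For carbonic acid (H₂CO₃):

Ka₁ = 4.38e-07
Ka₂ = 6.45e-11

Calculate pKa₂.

pKa₂ = -log(Ka₂) = -log(6.45e-11) = 10.19.

pK_{a2} = 10.19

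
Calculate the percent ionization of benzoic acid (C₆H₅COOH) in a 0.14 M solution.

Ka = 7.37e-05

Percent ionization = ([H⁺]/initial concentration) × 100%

Using Ka equilibrium: x² + Ka×x - Ka×C = 0. Solving: [H⁺] = 3.1755e-03. Percent = (3.1755e-03/0.14) × 100

Percent ionization = 2.27%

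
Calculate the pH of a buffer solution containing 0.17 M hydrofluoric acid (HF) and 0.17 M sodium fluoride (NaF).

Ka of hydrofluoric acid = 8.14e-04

pKa = -log(8.14e-04) = 3.09. pH = pKa + log([A⁻]/[HA]) = 3.09 + log(0.17/0.17)

pH = 3.09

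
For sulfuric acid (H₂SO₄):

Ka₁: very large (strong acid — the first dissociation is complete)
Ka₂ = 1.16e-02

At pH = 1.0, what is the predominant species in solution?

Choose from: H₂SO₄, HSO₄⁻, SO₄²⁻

The first dissociation is complete, so H₂SO₄ itself is never the predominant species in water; pKa₂ = -log(1.16e-02) = 1.94. For a polyprotic acid the predominant species crosses at each pKa: below pKa_n the protonated form dominates, above it the deprotonated form does. At pH = 1.0, the predominant species is HSO₄⁻.

HSO₄⁻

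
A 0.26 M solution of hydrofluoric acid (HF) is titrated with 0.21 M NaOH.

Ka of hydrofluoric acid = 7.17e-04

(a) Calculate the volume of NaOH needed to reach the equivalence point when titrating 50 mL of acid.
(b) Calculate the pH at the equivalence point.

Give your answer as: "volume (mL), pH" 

moles acid = 0.26 × 50/1000 = 0.013 mol; V_base = moles/0.21 × 1000 = 61.9 mL. At equivalence only the conjugate base is present: [A⁻] = 0.013/0.112 = 1.1617e-01 M. Kb = Kw/Ka = 1.39e-11; [OH⁻] = √(Kb × [A⁻]) = 1.2729e-06; pOH = 5.90; pH = 14 - pOH = 8.10.

V = 61.9 mL, pH = 8.10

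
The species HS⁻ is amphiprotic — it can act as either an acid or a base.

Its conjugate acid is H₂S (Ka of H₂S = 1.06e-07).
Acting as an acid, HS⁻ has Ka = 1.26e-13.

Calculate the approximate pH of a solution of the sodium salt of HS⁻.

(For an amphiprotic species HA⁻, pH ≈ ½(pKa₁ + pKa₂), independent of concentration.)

pKa₁ = -log(1.06e-07) = 6.97; pKa₂ = -log(1.26e-13) = 12.90. For an amphiprotic species, pH ≈ ½(pKa₁ + pKa₂) = ½(6.97 + 12.90) = 9.94.

pH = 9.94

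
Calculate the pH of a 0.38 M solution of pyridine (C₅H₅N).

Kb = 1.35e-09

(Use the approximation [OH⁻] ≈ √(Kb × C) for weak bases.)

[OH⁻] = √(Kb × C) = √(1.35e-09 × 0.38) = 2.2650e-05. pOH = 4.64, pH = 14 - pOH

pH = 9.36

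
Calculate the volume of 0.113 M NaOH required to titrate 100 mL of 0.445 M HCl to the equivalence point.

At equivalence: moles acid = moles base. moles HCl = 0.445 × 100/1000 = 0.0445 mol. V_base = moles / 0.113 × 1000 = 393.8 mL.

V_{base} = 393.8 mL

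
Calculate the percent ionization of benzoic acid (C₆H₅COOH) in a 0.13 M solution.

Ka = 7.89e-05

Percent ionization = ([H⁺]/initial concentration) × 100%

Using Ka equilibrium: x² + Ka×x - Ka×C = 0. Solving: [H⁺] = 3.1634e-03. Percent = (3.1634e-03/0.13) × 100

Percent ionization = 2.43%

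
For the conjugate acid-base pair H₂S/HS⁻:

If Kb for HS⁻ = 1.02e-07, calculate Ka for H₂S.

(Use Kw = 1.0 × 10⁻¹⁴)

For a conjugate pair Ka × Kb = Kw, so Ka = Kw/Kb = 1.0 × 10⁻¹⁴ / 1.02e-07 = 9.80e-08.

K_a = 9.80e-08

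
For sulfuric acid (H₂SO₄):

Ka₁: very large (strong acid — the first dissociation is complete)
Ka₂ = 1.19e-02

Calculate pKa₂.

pKa₂ = -log(Ka₂) = -log(1.19e-02) = 1.92.

pK_{a2} = 1.92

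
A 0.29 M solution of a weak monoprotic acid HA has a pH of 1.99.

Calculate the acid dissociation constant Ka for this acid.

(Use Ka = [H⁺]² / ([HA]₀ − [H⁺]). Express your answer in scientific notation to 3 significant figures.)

[H⁺] = 10^(−pH) = 10^(−1.99) = 1.023e-02 M. For HA ⇌ H⁺ + A⁻, Ka = [H⁺][A⁻]/[HA] = [H⁺]² / ([HA]₀ − [H⁺]) = (1.023e-02)² / (0.29 − 1.023e-02) = 3.74e-04.

K_a = 3.74e-04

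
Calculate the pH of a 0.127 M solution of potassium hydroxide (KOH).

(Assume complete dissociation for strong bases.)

[OH⁻] = 0.127 M for strong base. pOH = -log[OH⁻] = 0.90, pH = 14 - pOH

pH = 13.10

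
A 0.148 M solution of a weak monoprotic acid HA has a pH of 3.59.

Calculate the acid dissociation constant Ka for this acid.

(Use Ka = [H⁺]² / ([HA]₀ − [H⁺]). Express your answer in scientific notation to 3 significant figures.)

[H⁺] = 10^(−pH) = 10^(−3.59) = 2.570e-04 M. For HA ⇌ H⁺ + A⁻, Ka = [H⁺][A⁻]/[HA] = [H⁺]² / ([HA]₀ − [H⁺]) = (2.570e-04)² / (0.148 − 2.570e-04) = 4.47e-07.

K_a = 4.47e-07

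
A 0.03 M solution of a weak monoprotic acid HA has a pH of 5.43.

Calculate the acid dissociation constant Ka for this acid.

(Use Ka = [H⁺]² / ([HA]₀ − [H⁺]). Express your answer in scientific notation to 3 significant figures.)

[H⁺] = 10^(−pH) = 10^(−5.43) = 3.715e-06 M. For HA ⇌ H⁺ + A⁻, Ka = [H⁺][A⁻]/[HA] = [H⁺]² / ([HA]₀ − [H⁺]) = (3.715e-06)² / (0.03 − 3.715e-06) = 4.60e-10.

K_a = 4.60e-10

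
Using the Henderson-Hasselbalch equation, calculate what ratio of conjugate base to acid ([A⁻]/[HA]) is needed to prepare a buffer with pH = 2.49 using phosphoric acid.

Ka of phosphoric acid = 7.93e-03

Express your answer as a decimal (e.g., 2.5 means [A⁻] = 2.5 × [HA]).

pKa = -log(7.93e-03) = 2.1007. pH = pKa + log([A⁻]/[HA]), so log([A⁻]/[HA]) = pH − pKa = 2.49 − 2.1007 = 0.3893. [A⁻]/[HA] = 10^(0.3893) = 2.45

[A⁻]/[HA] = 2.45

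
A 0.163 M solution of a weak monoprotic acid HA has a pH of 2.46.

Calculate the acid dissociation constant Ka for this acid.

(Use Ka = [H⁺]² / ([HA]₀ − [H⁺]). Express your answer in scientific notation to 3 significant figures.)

[H⁺] = 10^(−pH) = 10^(−2.46) = 3.467e-03 M. For HA ⇌ H⁺ + A⁻, Ka = [H⁺][A⁻]/[HA] = [H⁺]² / ([HA]₀ − [H⁺]) = (3.467e-03)² / (0.163 − 3.467e-03) = 7.54e-05.

K_a = 7.54e-05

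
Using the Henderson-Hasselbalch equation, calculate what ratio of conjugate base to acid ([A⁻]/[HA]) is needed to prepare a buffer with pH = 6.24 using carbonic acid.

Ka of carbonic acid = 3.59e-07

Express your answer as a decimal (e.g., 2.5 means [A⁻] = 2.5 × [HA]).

pKa = -log(3.59e-07) = 6.4449. pH = pKa + log([A⁻]/[HA]), so log([A⁻]/[HA]) = pH − pKa = 6.24 − 6.4449 = -0.2049. [A⁻]/[HA] = 10^(-0.2049) = 0.624

[A⁻]/[HA] = 0.624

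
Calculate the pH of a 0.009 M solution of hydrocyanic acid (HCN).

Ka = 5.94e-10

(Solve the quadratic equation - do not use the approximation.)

x² + Ka×x - Ka×C = 0. Using quadratic formula: [H⁺] = 2.3118e-06

pH = 5.64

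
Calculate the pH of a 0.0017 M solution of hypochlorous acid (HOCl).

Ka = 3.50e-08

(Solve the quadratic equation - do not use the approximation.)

x² + Ka×x - Ka×C = 0. Using quadratic formula: [H⁺] = 7.6961e-06

pH = 5.11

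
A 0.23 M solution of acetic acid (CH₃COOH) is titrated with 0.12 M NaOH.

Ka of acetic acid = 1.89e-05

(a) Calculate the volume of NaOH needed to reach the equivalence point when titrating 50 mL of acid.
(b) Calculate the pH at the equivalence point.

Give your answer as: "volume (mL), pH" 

moles acid = 0.23 × 50/1000 = 0.0115 mol; V_base = moles/0.12 × 1000 = 95.8 mL. At equivalence only the conjugate base is present: [A⁻] = 0.0115/0.146 = 7.8857e-02 M. Kb = Kw/Ka = 5.29e-10; [OH⁻] = √(Kb × [A⁻]) = 6.4594e-06; pOH = 5.19; pH = 14 - pOH = 8.81.

V = 95.8 mL, pH = 8.81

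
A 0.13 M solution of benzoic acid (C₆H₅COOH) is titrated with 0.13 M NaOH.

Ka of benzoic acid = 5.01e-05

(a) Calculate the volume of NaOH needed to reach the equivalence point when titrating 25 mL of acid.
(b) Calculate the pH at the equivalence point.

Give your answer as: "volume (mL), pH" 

moles acid = 0.13 × 25/1000 = 0.00325 mol; V_base = moles/0.13 × 1000 = 25.0 mL. At equivalence only the conjugate base is present: [A⁻] = 0.00325/0.050 = 6.5000e-02 M. Kb = Kw/Ka = 2.00e-10; [OH⁻] = √(Kb × [A⁻]) = 3.6020e-06; pOH = 5.44; pH = 14 - pOH = 8.56.

V = 25.0 mL, pH = 8.56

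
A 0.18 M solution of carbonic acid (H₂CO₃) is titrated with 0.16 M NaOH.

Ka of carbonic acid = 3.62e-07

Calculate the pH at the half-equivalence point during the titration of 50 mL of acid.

At half-equivalence [HA] = [A⁻], so Henderson-Hasselbalch gives pH = pKa = -log(3.62e-07) = 6.44.

pH = pKa = 6.44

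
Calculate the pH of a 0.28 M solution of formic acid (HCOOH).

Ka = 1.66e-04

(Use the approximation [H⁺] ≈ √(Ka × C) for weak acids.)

[H⁺] = √(Ka × C) = √(1.66e-04 × 0.28) = 6.8176e-03. pH = -log(6.8176e-03)

pH = 2.17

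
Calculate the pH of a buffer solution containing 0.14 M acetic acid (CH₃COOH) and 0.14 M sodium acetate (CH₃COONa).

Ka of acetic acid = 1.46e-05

pKa = -log(1.46e-05) = 4.84. pH = pKa + log([A⁻]/[HA]) = 4.84 + log(0.14/0.14)

pH = 4.84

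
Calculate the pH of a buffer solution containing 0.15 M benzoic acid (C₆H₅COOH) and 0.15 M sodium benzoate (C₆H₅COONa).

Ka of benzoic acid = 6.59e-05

pKa = -log(6.59e-05) = 4.18. pH = pKa + log([A⁻]/[HA]) = 4.18 + log(0.15/0.15)

pH = 4.18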